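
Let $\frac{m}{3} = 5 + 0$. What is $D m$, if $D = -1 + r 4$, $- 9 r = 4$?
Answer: $- \frac{125}{3} \approx -41.667$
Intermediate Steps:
$r = - \frac{4}{9}$ ($r = \left(- \frac{1}{9}\right) 4 = - \frac{4}{9} \approx -0.44444$)
$m = 15$ ($m = 3 \left(5 + 0\right) = 3 \cdot 5 = 15$)
$D = - \frac{25}{9}$ ($D = -1 - \frac{16}{9} = - \frac{25}{9} \approx -2.7778$)
$D m = \left(- \frac{25}{9}\right) 15 = - \frac{125}{3}$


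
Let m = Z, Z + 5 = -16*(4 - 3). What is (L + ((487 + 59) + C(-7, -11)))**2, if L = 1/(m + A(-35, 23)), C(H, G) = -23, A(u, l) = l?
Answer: 1096209/4 ≈ 2.7405e+5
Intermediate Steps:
Z = -21 (Z = -5 - 16*(4 - 3) = -5 - 16*1 = -5 - 16 = -21)
m = -21
L = 1/2 (L = 1/(-21 + 23) = 1/2 ≈ 0.50000)
(L + ((487 + 59) + C(-7, -11)))**2 = (1/2 + ((487 + 59) - 23))**2 = (1/2 + (546 - 23))**2 = (1/2 + 523)**2 = (1047/2)**2 = 1096209/4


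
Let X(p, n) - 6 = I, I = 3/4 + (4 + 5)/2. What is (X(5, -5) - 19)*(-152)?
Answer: 1178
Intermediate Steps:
I = 21/4 (I = 3*(¼) + 9*(½) = ¾ + 9/2 = 21/4 ≈ 5.2500)
X(p, n) = 45/4 (X(p, n) = 6 + 21/4 = 45/4)
(X(5, -5) - 19)*(-152) = (45/4 - 19)*(-152) = -31/4*(-152) = 1178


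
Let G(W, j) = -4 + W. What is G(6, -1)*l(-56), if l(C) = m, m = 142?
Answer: 284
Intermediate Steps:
l(C) = 142
G(6, -1)*l(-56) = (-4 + 6)*142 = 2*142 = 284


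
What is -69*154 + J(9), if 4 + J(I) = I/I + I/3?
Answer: -10626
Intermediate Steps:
J(I) = -3 + I/3 (J(I) = -4 + (I/I + I/3) = -4 + (1 + I*(1/3)) = -4 + (1 + I/3) = -3 + I/3)
-69*154 + J(9) = -69*154 + (-3 + (1/3)*9) = -10626 + (-3 + 3) = -10626 + 0 = -10626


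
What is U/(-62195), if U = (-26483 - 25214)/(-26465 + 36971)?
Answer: 3041/38436510 ≈ 7.9117e-5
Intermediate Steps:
U = -3041/618 (U = -51697/10506 = -51697*1/10506 = -3041/618 ≈ -4.9207)
U/(-62195) = -3041/618/(-62195) = -3041/618*(-1/62195) = 3041/38436510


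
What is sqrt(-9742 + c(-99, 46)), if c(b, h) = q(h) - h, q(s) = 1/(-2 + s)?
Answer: I*sqrt(4737381)/22 ≈ 98.934*I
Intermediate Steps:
c(b, h) = 1/(-2 + h) - h
sqrt(-9742 + c(-99, 46)) = sqrt(-9742 + (1 - 1*46*(-2 + 46))/(-2 + 46)) = sqrt(-9742 + (1 - 1*46*44)/44) = sqrt(-9742 + (1 - 2024)/44) = sqrt(-9742 + (1/44)*(-2023)) = sqrt(-9742 - 2023/44) = sqrt(-430671/44) = I*sqrt(4737381)/22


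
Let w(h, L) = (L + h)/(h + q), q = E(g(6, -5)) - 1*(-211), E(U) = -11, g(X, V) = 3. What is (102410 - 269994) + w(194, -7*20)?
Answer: -33014021/197 ≈ -1.6758e+5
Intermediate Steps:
q = 200 (q = -11 - 1*(-211) = -11 + 211 = 200)
w(h, L) = (L + h)/(200 + h) (w(h, L) = (L + h)/(h + 200) = (L + h)/(200 + h))
(102410 - 269994) + w(194, -7*20) = (102410 - 269994) + (-7*20 + 194)/(200 + 194) = -167584 + (-140 + 194)/394 = -167584 + (1/394)*54 = -167584 + 27/197 = -33014021/197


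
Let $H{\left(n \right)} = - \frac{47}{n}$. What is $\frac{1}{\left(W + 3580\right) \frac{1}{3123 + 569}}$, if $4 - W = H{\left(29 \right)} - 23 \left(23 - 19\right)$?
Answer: $\frac{107068}{106651} \approx 1.0039$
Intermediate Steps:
$W = \frac{2831}{29}$ ($W = 4 - \left(- \frac{47}{29} - 23 \left(23 - 19\right)\right) = 4 - \left(\left(-47\right) \frac{1}{29} - 92\right) = 4 - \left(- \frac{47}{29} - 92\right) = 4 - - \frac{2715}{29} = 4 + \frac{2715}{29} = \frac{2831}{29} \approx 97.621$)
$\frac{1}{\left(W + 3580\right) \frac{1}{3123 + 569}} = \frac{1}{\left(\frac{2831}{29} + 3580\right) \frac{1}{3123 + 569}} = \frac{1}{\frac{106651}{29} \cdot \frac{1}{3692}} = \frac{1}{\frac{106651}{107068}} = \frac{107068}{106651}$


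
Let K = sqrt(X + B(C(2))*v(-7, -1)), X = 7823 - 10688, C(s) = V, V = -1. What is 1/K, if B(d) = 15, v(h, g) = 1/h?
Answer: -I*sqrt(15610)/6690 ≈ -0.018676*I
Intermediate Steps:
C(s) = -1
X = -2865
K = 3*I*sqrt(15610)/7 (K = sqrt(-2865 + 15/(-7)) = sqrt(-2865 + 15*(-1/7)) = sqrt(-2865 - 15/7) = sqrt(-20070/7) = 3*I*sqrt(15610)/7 ≈ 53.546*I)
1/K = 1/(3*I*sqrt(15610)/7) = -I*sqrt(15610)/6690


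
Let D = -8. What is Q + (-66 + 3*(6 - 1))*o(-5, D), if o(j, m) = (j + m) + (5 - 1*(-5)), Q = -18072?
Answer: -17919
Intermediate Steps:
o(j, m) = 10 + j + m (o(j, m) = (j + m) + (5 + 5) = (j + m) + 10 = 10 + j + m)
Q + (-66 + 3*(6 - 1))*o(-5, D) = -18072 + (-66 + 3*(6 - 1))*(10 - 5 - 8) = -18072 + (-66 + 3*5)*(-3) = -18072 + (-66 + 15)*(-3) = -18072 - 51*(-3) = -18072 + 153 = -17919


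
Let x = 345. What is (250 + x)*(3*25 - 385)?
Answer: -184450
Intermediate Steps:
(250 + x)*(3*25 - 385) = (250 + 345)*(3*25 - 385) = 595*(75 - 385) = 595*(-310) = -184450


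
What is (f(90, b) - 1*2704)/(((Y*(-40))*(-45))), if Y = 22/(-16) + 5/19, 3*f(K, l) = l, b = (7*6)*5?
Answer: 16682/12675 ≈ 1.3161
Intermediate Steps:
b = 210 (b = 42*5 = 210)
f(K, l) = l/3
Y = -169/152 (Y = 22*(-1/16) + 5*(1/19) = -11/8 + 5/19 = -169/152 ≈ -1.1118)
(f(90, b) - 1*2704)/(((Y*(-40))*(-45))) = ((1/3)*210 - 1*2704)/((-169/152*(-40)*(-45))) = (70 - 2704)/(((845/19)*(-45))) = -2634/(-38025/19) = -2634*(-19/38025) = 16682/12675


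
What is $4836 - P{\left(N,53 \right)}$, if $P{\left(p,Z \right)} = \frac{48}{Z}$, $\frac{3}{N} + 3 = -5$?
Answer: $\frac{256260}{53} \approx 4835.1$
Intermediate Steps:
$N = - \frac{3}{8}$ ($N = \frac{3}{-3 - 5} = \frac{3}{-8} = 3 \left(- \frac{1}{8}\right) = - \frac{3}{8} \approx -0.375$)
$4836 - P{\left(N,53 \right)} = 4836 - \frac{48}{53} = \frac{256260}{53}$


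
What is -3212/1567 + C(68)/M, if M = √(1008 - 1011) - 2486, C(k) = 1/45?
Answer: -893289859022/435796732485 - I*√3/278108955 ≈ -2.0498 - 6.228e-9*I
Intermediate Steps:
C(k) = 1/45
M = -2486 + I*√3 (M = √(-3) - 2486 = I*√3 - 2486 = -2486 + I*√3 ≈ -2486.0 + 1.732*I)
-3212/1567 + C(68)/M = -3212/1567 + 1/(45*(-2486 + I*√3))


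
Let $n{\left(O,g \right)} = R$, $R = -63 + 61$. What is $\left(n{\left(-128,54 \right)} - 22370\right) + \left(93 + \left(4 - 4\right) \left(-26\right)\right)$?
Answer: $-22279$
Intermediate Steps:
$R = -2$
$n{\left(O,g \right)} = -2$
$\left(n{\left(-128,54 \right)} - 22370\right) + \left(93 + \left(4 - 4\right) \left(-26\right)\right) = \left(-2 - 22370\right) + \left(93 + \left(4 - 4\right) \left(-26\right)\right) = -22372 + \left(93 + 0 \left(-26\right)\right) = -22372 + \left(93 + 0\right) = -22372 + 93 = -22279$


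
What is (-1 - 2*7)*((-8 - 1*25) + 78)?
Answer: -675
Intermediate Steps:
(-1 - 2*7)*((-8 - 1*25) + 78) = (-1 - 14)*((-8 - 25) + 78) = -15*(-33 + 78) = -15*45 = -675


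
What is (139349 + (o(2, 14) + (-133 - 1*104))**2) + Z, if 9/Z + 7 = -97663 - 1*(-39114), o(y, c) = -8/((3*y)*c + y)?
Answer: 21173517336615/108270044 ≈ 1.9556e+5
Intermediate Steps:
o(y, c) = -8/(y + 3*c*y) (o(y, c) = -8/(3*c*y + y) = -8/(y + 3*c*y))
Z = -9/58556 (Z = 9/(-7 + (-97663 - 1*(-39114))) = 9/(-7 + (-97663 + 39114)) = 9/(-7 - 58549) = 9/(-58556) = 9*(-1/58556) = -9/58556 ≈ -0.00015370)
(139349 + (o(2, 14) + (-133 - 1*104))**2) + Z = (139349 + (-8/(2*(1 + 3*14)) + (-133 - 1*104))**2) - 9/58556 = (139349 + (-8*1/2/(1 + 42) + (-133 - 104))**2) - 9/58556 = (139349 + (-8*1/2/43 - 237)**2) - 9/58556 = (139349 + (-8*1/2*1/43 - 237)**2) - 9/58556 = (139349 + (-4/43 - 237)**2) - 9/58556 = (139349 + (-10195/43)**2) - 9/58556 = (139349 + 103938025/1849) - 9/58556 = 361594326/1849 - 9/58556 = 21173517336615/108270044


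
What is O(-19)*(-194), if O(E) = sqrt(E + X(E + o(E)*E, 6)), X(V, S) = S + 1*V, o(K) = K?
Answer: -194*sqrt(329) ≈ -3518.8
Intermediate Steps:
X(V, S) = S + V
O(E) = sqrt(6 + E**2 + 2*E) (O(E) = sqrt(E + (6 + (E + E*E))) = sqrt(E + (6 + (E + E**2))) = sqrt(E + (6 + E + E**2)) = sqrt(6 + E**2 + 2*E))
O(-19)*(-194) = sqrt(6 - 19 - 19*(1 - 19))*(-194) = sqrt(6 - 19 - 19*(-18))*(-194) = sqrt(6 - 19 + 342)*(-194) = sqrt(329)*(-194) = -194*sqrt(329)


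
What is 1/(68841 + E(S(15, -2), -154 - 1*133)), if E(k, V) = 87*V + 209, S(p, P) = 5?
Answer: 1/44081 ≈ 2.2686e-5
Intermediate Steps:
E(k, V) = 209 + 87*V
1/(68841 + E(S(15, -2), -154 - 1*133)) = 1/(68841 + (209 + 87*(-154 - 1*133))) = 1/(68841 + (209 + 87*(-154 - 133))) = 1/(68841 + (209 + 87*(-287))) = 1/(68841 + (209 - 24969)) = 1/(68841 - 24760) = 1/44081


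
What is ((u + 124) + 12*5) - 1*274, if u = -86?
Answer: -176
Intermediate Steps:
((u + 124) + 12*5) - 1*274 = ((-86 + 124) + 12*5) - 1*274 = (38 + 60) - 274 = 98 - 274 = -176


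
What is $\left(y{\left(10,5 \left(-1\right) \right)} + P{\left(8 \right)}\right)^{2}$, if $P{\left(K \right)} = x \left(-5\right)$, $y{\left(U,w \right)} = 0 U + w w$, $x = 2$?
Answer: $225$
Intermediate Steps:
$y{\left(U,w \right)} = w^{2}$ ($y{\left(U,w \right)} = 0 + w^{2} = w^{2}$)
$P{\left(K \right)} = -10$ ($P{\left(K \right)} = 2 \left(-5\right) = -10$)
$\left(y{\left(10,5 \left(-1\right) \right)} + P{\left(8 \right)}\right)^{2} = \left(\left(5 \left(-1\right)\right)^{2} - 10\right)^{2} = \left(\left(-5\right)^{2} - 10\right)^{2} = \left(25 - 10\right)^{2} = 15^{2} = 225$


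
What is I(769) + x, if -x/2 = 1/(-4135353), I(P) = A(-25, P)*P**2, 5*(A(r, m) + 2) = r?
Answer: -17118405398029/4135353 ≈ -4.1395e+6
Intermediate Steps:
A(r, m) = -2 + r/5
I(P) = -7*P**2 (I(P) = (-2 + (1/5)*(-25))*P**2 = (-2 - 5)*P**2 = -7*P**2)
x = 2/4135353 (x = -2/(-4135353) = -2*(-1/4135353) = 2/4135353 ≈ 4.8363e-7)
I(769) + x = -7*769**2 + 2/4135353 = -7*591361 + 2/4135353 = -4139527 + 2/4135353 = -17118405398029/4135353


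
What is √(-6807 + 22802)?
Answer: √15995 ≈ 126.47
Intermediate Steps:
√(-6807 + 22802) = √15995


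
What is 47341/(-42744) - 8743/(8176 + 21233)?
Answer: -196218029/139673144 ≈ -1.4048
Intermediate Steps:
47341/(-42744) - 8743/(8176 + 21233) = 47341*(-1/42744) - 8743/29409 = -47341/42744 - 8743*1/29409 = -47341/42744 - 8743/29409 = -196218029/139673144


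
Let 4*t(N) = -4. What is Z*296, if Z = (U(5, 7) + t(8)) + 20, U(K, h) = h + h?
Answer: 9768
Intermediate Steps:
U(K, h) = 2*h
t(N) = -1 (t(N) = (¼)*(-4) = -1)
Z = 33 (Z = (2*7 - 1) + 20 = (14 - 1) + 20 = 13 + 20 = 33)
Z*296 = 33*296 = 9768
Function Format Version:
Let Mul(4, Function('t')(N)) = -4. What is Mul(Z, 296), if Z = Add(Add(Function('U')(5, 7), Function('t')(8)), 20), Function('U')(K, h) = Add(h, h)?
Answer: 9768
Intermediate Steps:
Function('U')(K, h) = Mul(2, h)
Function('t')(N) = -1 (Function('t')(N) = Mul(Rational(1, 4), -4) = -1)
Z = 33 (Z = Add(Add(Mul(2, 7), -1), 20) = Add(Add(14, -1), 20) = Add(13, 20) = 33)
Mul(Z, 296) = Mul(33, 296) = 9768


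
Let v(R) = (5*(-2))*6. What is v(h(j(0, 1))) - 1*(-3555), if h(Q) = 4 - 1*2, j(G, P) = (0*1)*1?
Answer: 3495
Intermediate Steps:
j(G, P) = 0 (j(G, P) = 0*1 = 0)
h(Q) = 2 (h(Q) = 4 - 2 = 2)
v(R) = -60 (v(R) = -10*6 = -60)
v(h(j(0, 1))) - 1*(-3555) = -60 - 1*(-3555) = -60 + 3555 = 3495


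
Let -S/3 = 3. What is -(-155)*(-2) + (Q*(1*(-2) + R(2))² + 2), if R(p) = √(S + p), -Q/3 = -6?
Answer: -362 - 72*I*√7 ≈ -362.0 - 190.49*I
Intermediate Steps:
S = -9 (S = -3*3 = -9)
Q = 18 (Q = -3*(-6) = 18)
R(p) = √(-9 + p)
-(-155)*(-2) + (Q*(1*(-2) + R(2))² + 2) = -(-155)*(-2) + (18*(1*(-2) + √(-9 + 2))² + 2) = -155*2 + (18*(-2 + √(-7))² + 2) = -310 + (18*(-2 + I*√7)² + 2) = -310 + (2 + 18*(-2 + I*√7)²) = -308 + 18*(-2 + I*√7)²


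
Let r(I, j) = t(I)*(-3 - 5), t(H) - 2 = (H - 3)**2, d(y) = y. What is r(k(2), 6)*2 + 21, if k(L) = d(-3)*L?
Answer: -1307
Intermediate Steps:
k(L) = -3*L
t(H) = 2 + (-3 + H)**2 (t(H) = 2 + (H - 3)**2 = 2 + (-3 + H)**2)
r(I, j) = -16 - 8*(-3 + I)**2 (r(I, j) = (2 + (-3 + I)**2)*(-3 - 5) = (2 + (-3 + I)**2)*(-8) = -16 - 8*(-3 + I)**2)
r(k(2), 6)*2 + 21 = (-16 - 8*(-3 - 3*2)**2)*2 + 21 = (-16 - 8*(-3 - 6)**2)*2 + 21 = (-16 - 8*(-9)**2)*2 + 21 = (-16 - 8*81)*2 + 21 = (-16 - 648)*2 + 21 = -664*2 + 21 = -1328 + 21 = -1307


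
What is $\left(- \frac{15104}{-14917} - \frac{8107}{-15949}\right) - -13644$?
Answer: $\frac{3246422688867}{237911233} \approx 13646.0$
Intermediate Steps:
$\left(- \frac{15104}{-14917} - \frac{8107}{-15949}\right) - -13644 = \left(\left(-15104\right) \left(- \frac{1}{14917}\right) - - \frac{8107}{15949}\right) + 13644 = \left(\frac{15104}{14917} + \frac{8107}{15949}\right) + 13644 = \frac{361825815}{237911233} + 13644 = \frac{3246422688867}{237911233}$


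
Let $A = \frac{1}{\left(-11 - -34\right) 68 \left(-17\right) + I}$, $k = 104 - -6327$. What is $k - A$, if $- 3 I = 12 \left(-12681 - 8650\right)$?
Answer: $\frac{377731215}{58736} \approx 6431.0$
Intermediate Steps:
$k = 6431$ ($k = 104 + 6327 = 6431$)
$I = 85324$ ($I = - \frac{12 \left(-12681 - 8650\right)}{3} = - \frac{12 \left(-21331\right)}{3} = \left(- \frac{1}{3}\right) \left(-255972\right) = 85324$)
$A = \frac{1}{58736}$ ($A = \frac{1}{\left(-11 - -34\right) 68 \left(-17\right) + 85324} = \frac{1}{\left(-11 + 34\right) 68 \left(-17\right) + 85324} = \frac{1}{23 \cdot 68 \left(-17\right) + 85324} = \frac{1}{1564 \left(-17\right) + 85324} = \frac{1}{-26588 + 85324} = \frac{1}{58736} \approx 1.7025 \cdot 10^{-5}$)
$k - A = 6431 - \frac{1}{58736} = \frac{377731215}{58736}$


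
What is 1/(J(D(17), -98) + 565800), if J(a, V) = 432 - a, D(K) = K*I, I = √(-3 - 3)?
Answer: 94372/53436446593 + 17*I*√6/320618679558 ≈ 1.7661e-6 + 1.2988e-10*I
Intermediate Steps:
I = I*√6 (I = √(-6) = I*√6 ≈ 2.4495*I)
D(K) = I*K*√6 (D(K) = K*(I*√6) = I*K*√6)
1/(J(D(17), -98) + 565800) = 1/((432 - I*17*√6) + 565800) = 1/((432 - 17*I*√6) + 565800) = 1/(566232 - 17*I*√6)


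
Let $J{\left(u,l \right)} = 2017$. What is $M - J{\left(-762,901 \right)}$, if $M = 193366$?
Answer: $191349$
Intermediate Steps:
$M - J{\left(-762,901 \right)} = 193366 - 2017 = 191349$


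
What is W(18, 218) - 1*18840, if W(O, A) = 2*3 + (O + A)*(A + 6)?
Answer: 34030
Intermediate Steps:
W(O, A) = 6 + (6 + A)*(A + O) (W(O, A) = 6 + (A + O)*(6 + A) = 6 + (6 + A)*(A + O))
W(18, 218) - 1*18840 = (6 + 218² + 6*218 + 6*18 + 218*18) - 1*18840 = (6 + 47524 + 1308 + 108 + 3924) - 18840 = 52870 - 18840 = 34030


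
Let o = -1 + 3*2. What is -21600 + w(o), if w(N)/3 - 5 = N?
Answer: -21570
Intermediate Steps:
o = 5 (o = -1 + 6 = 5)
w(N) = 15 + 3*N
-21600 + w(o) = -21600 + (15 + 3*5) = -21600 + (15 + 15) = -21600 + 30 = -21570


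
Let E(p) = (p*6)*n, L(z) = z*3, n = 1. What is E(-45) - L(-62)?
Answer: -84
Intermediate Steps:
L(z) = 3*z
E(p) = 6*p (E(p) = (p*6)*1 = (6*p)*1 = 6*p)
E(-45) - L(-62) = 6*(-45) - 3*(-62) = -270 - 1*(-186) = -270 + 186 = -84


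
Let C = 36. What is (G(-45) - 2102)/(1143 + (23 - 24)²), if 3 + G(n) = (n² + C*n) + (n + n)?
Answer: -895/572 ≈ -1.5647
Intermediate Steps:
G(n) = -3 + n² + 38*n (G(n) = -3 + ((n² + 36*n) + (n + n)) = -3 + ((n² + 36*n) + 2*n) = -3 + (n² + 38*n) = -3 + n² + 38*n)
(G(-45) - 2102)/(1143 + (23 - 24)²) = ((-3 + (-45)² + 38*(-45)) - 2102)/(1143 + (23 - 24)²) = ((-3 + 2025 - 1710) - 2102)/(1143 + (-1)²) = (312 - 2102)/(1143 + 1) = -1790/1144 = -1790*1/1144 = -895/572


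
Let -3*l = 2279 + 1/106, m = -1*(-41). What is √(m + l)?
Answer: I*√8074974/106 ≈ 26.808*I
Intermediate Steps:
m = 41
l = -80525/106 (l = -(2279 + 1/106)/3 = -⅓*241575/106 = -80525/106 ≈ -759.67)
√(m + l) = √(41 - 80525/106) = √(-76179/106) = I*√8074974/106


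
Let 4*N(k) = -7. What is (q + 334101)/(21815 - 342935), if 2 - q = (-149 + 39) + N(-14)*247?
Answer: -1338581/1284480 ≈ -1.0421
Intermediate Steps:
N(k) = -7/4 (N(k) = (1/4)*(-7) = -7/4)
q = 2177/4 (q = 2 - ((-149 + 39) - 7/4*247) = 2 - (-110 - 1729/4) = 2 - 1*(-2169/4) = 2 + 2169/4 = 2177/4 ≈ 544.25)
(q + 334101)/(21815 - 342935) = (2177/4 + 334101)/(21815 - 342935) = (1338581/4)/(-321120) = (1338581/4)*(-1/321120) = -1338581/1284480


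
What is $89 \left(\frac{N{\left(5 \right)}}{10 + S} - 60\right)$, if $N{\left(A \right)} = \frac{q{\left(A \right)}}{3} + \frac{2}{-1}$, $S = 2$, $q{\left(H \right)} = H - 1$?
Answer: $- \frac{96209}{18} \approx -5344.9$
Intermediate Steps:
$q{\left(H \right)} = -1 + H$
$N{\left(A \right)} = - \frac{7}{3} + \frac{A}{3}$ ($N{\left(A \right)} = \frac{-1 + A}{3} + \frac{2}{-1} = \left(-1 + A\right) \frac{1}{3} + 2 \left(-1\right) = \left(- \frac{1}{3} + \frac{A}{3}\right) - 2 = - \frac{7}{3} + \frac{A}{3}$)
$89 \left(\frac{N{\left(5 \right)}}{10 + S} - 60\right) = 89 \left(\frac{- \frac{7}{3} + \frac{1}{3} \cdot 5}{10 + 2} - 60\right) = 89 \left(\frac{- \frac{7}{3} + \frac{5}{3}}{12} - 60\right) = 89 \left(\frac{1}{12} \left(- \frac{2}{3}\right) - 60\right) = 89 \left(- \frac{1}{18} - 60\right) = 89 \left(- \frac{1081}{18}\right) = - \frac{96209}{18}$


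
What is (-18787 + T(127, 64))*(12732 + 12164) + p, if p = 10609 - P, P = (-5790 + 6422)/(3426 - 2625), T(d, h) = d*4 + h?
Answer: -363229495463/801 ≈ -4.5347e+8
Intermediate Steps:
T(d, h) = h + 4*d (T(d, h) = 4*d + h = h + 4*d)
P = 632/801 ≈ 0.78901
p = 8497177/801 (p = 10609 - 1*632/801 = 10609 - 632/801 = 8497177/801 ≈ 10608.)
(-18787 + T(127, 64))*(12732 + 12164) + p = (-18787 + (64 + 4*127))*(12732 + 12164) + 8497177/801 = (-18787 + (64 + 508))*24896 + 8497177/801 = (-18787 + 572)*24896 + 8497177/801 = -18215*24896 + 8497177/801 = -453480640 + 8497177/801 = -363229495463/801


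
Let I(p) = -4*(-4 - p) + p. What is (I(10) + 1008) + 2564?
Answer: 3638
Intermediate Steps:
I(p) = 16 + 5*p (I(p) = (16 + 4*p) + p = 16 + 5*p)
(I(10) + 1008) + 2564 = ((16 + 5*10) + 1008) + 2564 = ((16 + 50) + 1008) + 2564 = (66 + 1008) + 2564 = 1074 + 2564 = 3638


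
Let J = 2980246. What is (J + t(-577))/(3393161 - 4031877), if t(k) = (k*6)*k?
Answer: -1244455/159679 ≈ -7.7935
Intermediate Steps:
t(k) = 6*k**2 (t(k) = (6*k)*k = 6*k**2)
(J + t(-577))/(3393161 - 4031877) = (2980246 + 6*(-577)**2)/(3393161 - 4031877) = (2980246 + 6*332929)/(-638716) = (2980246 + 1997574)*(-1/638716) = 4977820*(-1/638716) = -1244455/159679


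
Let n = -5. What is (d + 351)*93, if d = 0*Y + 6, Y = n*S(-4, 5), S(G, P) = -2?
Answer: 33201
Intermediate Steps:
Y = 10 (Y = -5*(-2) = 10)
d = 6 (d = 0*10 + 6 = 0 + 6 = 6)
(d + 351)*93 = (6 + 351)*93 = 357*93 = 33201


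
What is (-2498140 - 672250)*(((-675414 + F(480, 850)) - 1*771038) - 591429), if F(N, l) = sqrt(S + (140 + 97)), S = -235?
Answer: 6460877543590 - 3170390*sqrt(2) ≈ 6.4609e+12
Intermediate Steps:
F(N, l) = sqrt(2) (F(N, l) = sqrt(-235 + (140 + 97)) = sqrt(-235 + 237) = sqrt(2))
(-2498140 - 672250)*(((-675414 + F(480, 850)) - 1*771038) - 591429) = (-2498140 - 672250)*(((-675414 + sqrt(2)) - 1*771038) - 591429) = -3170390*(((-675414 + sqrt(2)) - 771038) - 591429) = -3170390*((-1446452 + sqrt(2)) - 591429) = -3170390*(-2037881 + sqrt(2)) = 6460877543590 - 3170390*sqrt(2)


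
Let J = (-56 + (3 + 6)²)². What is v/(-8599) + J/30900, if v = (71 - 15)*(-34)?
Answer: 2568319/10628364 ≈ 0.24165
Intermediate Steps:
J = 625 (J = (-56 + 9²)² = (-56 + 81)² = 25² = 625)
v = -1904 (v = 56*(-34) = -1904)
v/(-8599) + J/30900 = -1904/(-8599) + 625/30900 = -1904*(-1/8599) + 625*(1/30900) = 1904/8599 + 25/1236 = 2568319/10628364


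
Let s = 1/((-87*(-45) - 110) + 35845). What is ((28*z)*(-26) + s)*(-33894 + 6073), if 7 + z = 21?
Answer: 11242822180979/39650 ≈ 2.8355e+8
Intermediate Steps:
z = 14 (z = -7 + 21 = 14)
s = 1/39650 (s = 1/((3915 - 110) + 35845) = 1/(3805 + 35845) = 1/39650 ≈ 2.5221e-5)
((28*z)*(-26) + s)*(-33894 + 6073) = ((28*14)*(-26) + 1/39650)*(-33894 + 6073) = (392*(-26) + 1/39650)*(-27821) = (-10192 + 1/39650)*(-27821) = -404112799/39650*(-27821) = 11242822180979/39650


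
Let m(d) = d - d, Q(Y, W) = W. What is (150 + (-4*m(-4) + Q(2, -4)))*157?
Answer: 22922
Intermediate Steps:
m(d) = 0
(150 + (-4*m(-4) + Q(2, -4)))*157 = (150 + (-4*0 - 4))*157 = (150 + (0 - 4))*157 = (150 - 4)*157 = 146*157 = 22922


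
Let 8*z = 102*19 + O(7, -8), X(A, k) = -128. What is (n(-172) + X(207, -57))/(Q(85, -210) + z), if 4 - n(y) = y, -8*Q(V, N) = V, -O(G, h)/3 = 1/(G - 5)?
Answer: 768/3703 ≈ 0.20740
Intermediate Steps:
O(G, h) = -3/(-5 + G) (O(G, h) = -3/(G - 5) = -3/(-5 + G))
Q(V, N) = -V/8
n(y) = 4 - y
z = 3873/16 (z = (102*19 - 3/(-5 + 7))/8 = (1938 - 3/2)/8 = (⅛)*(3873/2) = 3873/16 ≈ 242.06)
(n(-172) + X(207, -57))/(Q(85, -210) + z) = ((4 - 1*(-172)) - 128)/(-⅛*85 + 3873/16) = ((4 + 172) - 128)/(-85/8 + 3873/16) = (176 - 128)/(3703/16) = 48*(16/3703) = 768/3703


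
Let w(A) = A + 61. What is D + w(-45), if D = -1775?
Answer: -1759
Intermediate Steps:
w(A) = 61 + A
D + w(-45) = -1775 + (61 - 45) = -1775 + 16 = -1759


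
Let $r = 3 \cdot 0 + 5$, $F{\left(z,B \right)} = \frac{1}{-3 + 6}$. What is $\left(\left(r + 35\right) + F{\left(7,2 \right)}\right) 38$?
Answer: $\frac{4598}{3} \approx 1532.7$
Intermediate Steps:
$F{\left(z,B \right)} = \frac{1}{3}$
$r = 5$ ($r = 0 + 5 = 5$)
$\left(\left(r + 35\right) + F{\left(7,2 \right)}\right) 38 = \left(\left(5 + 35\right) + \frac{1}{3}\right) 38 = \left(40 + \frac{1}{3}\right) 38 = \frac{121}{3} \cdot 38 = \frac{4598}{3}$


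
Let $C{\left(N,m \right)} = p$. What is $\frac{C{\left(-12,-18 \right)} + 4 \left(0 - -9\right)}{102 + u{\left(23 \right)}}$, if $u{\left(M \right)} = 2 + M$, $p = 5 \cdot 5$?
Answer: $\frac{61}{127} \approx 0.48031$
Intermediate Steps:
$p = 25$
$C{\left(N,m \right)} = 25$
$\frac{C{\left(-12,-18 \right)} + 4 \left(0 - -9\right)}{102 + u{\left(23 \right)}} = \frac{25 + 4 \left(0 - -9\right)}{102 + \left(2 + 23\right)} = \frac{25 + 4 \left(0 + 9\right)}{102 + 25} = \frac{25 + 4 \cdot 9}{127} = \left(25 + 36\right) \frac{1}{127} = 61 \cdot \frac{1}{127} = \frac{61}{127}$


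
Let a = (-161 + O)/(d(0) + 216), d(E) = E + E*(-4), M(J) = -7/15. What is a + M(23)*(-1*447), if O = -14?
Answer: 224413/1080 ≈ 207.79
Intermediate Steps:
M(J) = -7/15 (M(J) = -7*1/15 = -7/15)
d(E) = -3*E (d(E) = E - 4*E = -3*E)
a = -175/216 (a = (-161 - 14)/(-3*0 + 216) = -175/(0 + 216) = -175/216 ≈ -0.81019)
a + M(23)*(-1*447) = -175/216 - (-7)*447/15 = -175/216 - 7/15*(-447) = -175/216 + 1043/5 = 224413/1080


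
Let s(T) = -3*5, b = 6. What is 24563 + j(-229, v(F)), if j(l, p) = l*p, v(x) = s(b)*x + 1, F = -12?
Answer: -16886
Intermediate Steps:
s(T) = -15
v(x) = 1 - 15*x (v(x) = -15*x + 1 = 1 - 15*x)
24563 + j(-229, v(F)) = 24563 - 229*(1 - 15*(-12)) = 24563 - 229*(1 + 180) = 24563 - 229*181 = 24563 - 41449 = -16886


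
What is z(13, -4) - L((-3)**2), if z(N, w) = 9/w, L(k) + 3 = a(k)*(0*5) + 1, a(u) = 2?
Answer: -1/4 ≈ -0.25000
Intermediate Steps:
L(k) = -2 (L(k) = -3 + (2*(0*5) + 1) = -3 + (2*0 + 1) = -3 + (0 + 1) = -3 + 1 = -2)
z(13, -4) - L((-3)**2) = 9/(-4) - 1*(-2) = 9*(-1/4) + 2 = -9/4 + 2 = -1/4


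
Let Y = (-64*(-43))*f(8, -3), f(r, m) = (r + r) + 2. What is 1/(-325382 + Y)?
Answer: -1/275846 ≈ -3.6252e-6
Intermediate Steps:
f(r, m) = 2 + 2*r (f(r, m) = 2*r + 2 = 2 + 2*r)
Y = 49536 (Y = (-64*(-43))*(2 + 2*8) = 2752*(2 + 16) = 2752*18 = 49536)
1/(-325382 + Y) = 1/(-325382 + 49536) = 1/(-275846) = -1/275846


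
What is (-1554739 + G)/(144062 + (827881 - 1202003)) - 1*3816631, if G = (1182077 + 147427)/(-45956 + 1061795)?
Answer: -27029092358424031/7081936980 ≈ -3.8166e+6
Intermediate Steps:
G = 40288/30783 (G = 1329504/1015839 = 1329504*(1/1015839) = 40288/30783 ≈ 1.3088)
(-1554739 + G)/(144062 + (827881 - 1202003)) - 1*3816631 = (-1554739 + 40288/30783)/(144062 + (827881 - 1202003)) - 1*3816631 = -47859490349/(30783*(144062 - 374122)) - 3816631 = -47859490349/30783/(-230060) - 3816631 = -47859490349/30783*(-1/230060) - 3816631 = 47859490349/7081936980 - 3816631 = -27029092358424031/7081936980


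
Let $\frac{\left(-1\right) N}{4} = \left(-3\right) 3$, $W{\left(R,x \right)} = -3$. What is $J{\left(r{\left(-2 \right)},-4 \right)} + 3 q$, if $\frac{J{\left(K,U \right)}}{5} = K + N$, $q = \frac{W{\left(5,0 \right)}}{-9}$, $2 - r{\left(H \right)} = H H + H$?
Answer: $181$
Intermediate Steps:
$r{\left(H \right)} = 2 - H - H^{2}$ ($r{\left(H \right)} = 2 - \left(H H + H\right) = 2 - \left(H^{2} + H\right) = 2 - \left(H + H^{2}\right) = 2 - H - H^{2}$)
$N = 36$ ($N = - 4 \left(\left(-3\right) 3\right) = \left(-4\right) \left(-9\right) = 36$)
$q = \frac{1}{3}$ ($q = - \frac{3}{-9} = \left(-3\right) \left(- \frac{1}{9}\right) = \frac{1}{3} \approx 0.33333$)
$J{\left(K,U \right)} = 180 + 5 K$ ($J{\left(K,U \right)} = 5 \left(K + 36\right) = 5 \left(36 + K\right) = 180 + 5 K$)
$J{\left(r{\left(-2 \right)},-4 \right)} + 3 q = \left(180 + 5 \left(2 - -2 - \left(-2\right)^{2}\right)\right) + 3 \cdot \frac{1}{3} = \left(180 + 5 \left(2 + 2 - 4\right)\right) + 1 = \left(180 + 5 \cdot 0\right) + 1 = \left(180 + 0\right) + 1 = 180 + 1 = 181$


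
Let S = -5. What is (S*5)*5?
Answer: -125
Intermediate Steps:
(S*5)*5 = -5*5*5 = -25*5 = -125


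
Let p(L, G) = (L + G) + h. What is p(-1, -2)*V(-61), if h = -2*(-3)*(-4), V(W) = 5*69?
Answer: -9315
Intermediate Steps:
V(W) = 345
h = -24 (h = 6*(-4) = -24)
p(L, G) = -24 + G + L (p(L, G) = (L + G) - 24 = (G + L) - 24 = -24 + G + L)
p(-1, -2)*V(-61) = (-24 - 2 - 1)*345 = -27*345 = -9315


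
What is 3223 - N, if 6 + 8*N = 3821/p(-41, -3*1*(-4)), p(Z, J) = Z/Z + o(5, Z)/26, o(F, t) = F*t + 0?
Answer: 1178939/358 ≈ 3293.1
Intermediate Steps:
o(F, t) = F*t
p(Z, J) = 1 + 5*Z/26 (p(Z, J) = Z/Z + (5*Z)/26 = 1 + (5*Z)*(1/26) = 1 + 5*Z/26)
N = -25105/358 (N = -3/4 + (3821/(1 + (5/26)*(-41)))/8 = -3/4 + (3821/(1 - 205/26))/8 = -3/4 + (3821/(-179/26))/8 = -3/4 + (3821*(-26/179))/8 = -3/4 + (1/8)*(-99346/179) = -3/4 - 49673/716 = -25105/358 ≈ -70.126)
3223 - N = 3223 - 1*(-25105/358) = 3223 + 25105/358 = 1178939/358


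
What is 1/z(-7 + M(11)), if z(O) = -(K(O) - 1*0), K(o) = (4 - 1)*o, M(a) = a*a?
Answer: -1/342 ≈ -0.0029240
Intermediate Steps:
M(a) = a²
K(o) = 3*o
z(O) = -3*O (z(O) = -(3*O - 1*0) = -(3*O + 0) = -3*O)
1/z(-7 + M(11)) = 1/(-3*(-7 + 11²)) = 1/(-3*(-7 + 121)) = 1/(-3*114) = 1/(-342) = -1/342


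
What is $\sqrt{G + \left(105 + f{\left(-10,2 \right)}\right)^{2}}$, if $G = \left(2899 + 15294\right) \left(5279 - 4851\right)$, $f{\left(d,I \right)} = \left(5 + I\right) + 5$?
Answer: $\sqrt{7800293} \approx 2792.9$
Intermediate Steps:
$f{\left(d,I \right)} = 10 + I$
$G = 7786604$ ($G = 18193 \cdot 428 = 7786604$)
$\sqrt{G + \left(105 + f{\left(-10,2 \right)}\right)^{2}} = \sqrt{7786604 + \left(105 + \left(10 + 2\right)\right)^{2}} = \sqrt{7786604 + \left(105 + 12\right)^{2}} = \sqrt{7786604 + 117^{2}} = \sqrt{7786604 + 13689} = \sqrt{7800293}$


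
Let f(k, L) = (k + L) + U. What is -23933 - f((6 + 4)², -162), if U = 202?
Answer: -24073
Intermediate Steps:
f(k, L) = 202 + L + k (f(k, L) = (k + L) + 202 = (L + k) + 202 = 202 + L + k)
-23933 - f((6 + 4)², -162) = -23933 - (202 - 162 + (6 + 4)²) = -23933 - (202 - 162 + 10²) = -23933 - (202 - 162 + 100) = -23933 - 1*140 = -23933 - 140 = -24073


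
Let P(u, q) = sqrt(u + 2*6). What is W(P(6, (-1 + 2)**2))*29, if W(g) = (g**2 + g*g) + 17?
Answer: 1537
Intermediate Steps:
P(u, q) = sqrt(12 + u) (P(u, q) = sqrt(u + 12) = sqrt(12 + u))
W(g) = 17 + 2*g**2 (W(g) = (g**2 + g**2) + 17 = 2*g**2 + 17 = 17 + 2*g**2)
W(P(6, (-1 + 2)**2))*29 = (17 + 2*(sqrt(12 + 6))**2)*29 = (17 + 2*(sqrt(18))**2)*29 = (17 + 2*(3*sqrt(2))**2)*29 = (17 + 2*18)*29 = (17 + 36)*29 = 53*29 = 1537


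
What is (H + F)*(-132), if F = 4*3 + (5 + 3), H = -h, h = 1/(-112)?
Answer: -73953/28 ≈ -2641.2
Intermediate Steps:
h = -1/112 ≈ -0.0089286
H = 1/112 (H = -1*(-1/112) = 1/112 ≈ 0.0089286)
F = 20 (F = 12 + 8 = 20)
(H + F)*(-132) = (1/112 + 20)*(-132) = (2241/112)*(-132) = -73953/28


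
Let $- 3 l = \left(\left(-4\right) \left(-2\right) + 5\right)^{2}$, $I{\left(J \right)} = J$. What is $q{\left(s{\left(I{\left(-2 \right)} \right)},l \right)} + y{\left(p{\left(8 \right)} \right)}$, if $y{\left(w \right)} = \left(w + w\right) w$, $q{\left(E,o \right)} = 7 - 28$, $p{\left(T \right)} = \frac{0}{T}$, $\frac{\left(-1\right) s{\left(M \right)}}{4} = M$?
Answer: $-21$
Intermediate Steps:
$s{\left(M \right)} = - 4 M$
$p{\left(T \right)} = 0$
$l = - \frac{169}{3}$ ($l = - \frac{\left(\left(-4\right) \left(-2\right) + 5\right)^{2}}{3} = - \frac{\left(8 + 5\right)^{2}}{3} = - \frac{13^{2}}{3} = \left(- \frac{1}{3}\right) 169 = - \frac{169}{3} \approx -56.333$)
$q{\left(E,o \right)} = -21$ ($q{\left(E,o \right)} = 7 - 28 = -21$)
$y{\left(w \right)} = 2 w^{2}$ ($y{\left(w \right)} = 2 w w = 2 w^{2}$)
$q{\left(s{\left(I{\left(-2 \right)} \right)},l \right)} + y{\left(p{\left(8 \right)} \right)} = -21 + 2 \cdot 0^{2} = -21 + 2 \cdot 0 = -21 + 0 = -21$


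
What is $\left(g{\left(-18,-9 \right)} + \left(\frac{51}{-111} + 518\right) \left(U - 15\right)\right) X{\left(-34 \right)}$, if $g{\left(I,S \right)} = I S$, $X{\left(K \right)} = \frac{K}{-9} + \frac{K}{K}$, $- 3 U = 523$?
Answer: $- \frac{155640650}{333} \approx -4.6739 \cdot 10^{5}$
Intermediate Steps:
$U = - \frac{523}{3}$ ($U = \left(- \frac{1}{3}\right) 523 = - \frac{523}{3} \approx -174.33$)
$X{\left(K \right)} = 1 - \frac{K}{9}$ ($X{\left(K \right)} = K \left(- \frac{1}{9}\right) + 1 = - \frac{K}{9} + 1 = 1 - \frac{K}{9}$)
$\left(g{\left(-18,-9 \right)} + \left(\frac{51}{-111} + 518\right) \left(U - 15\right)\right) X{\left(-34 \right)} = \left(\left(-18\right) \left(-9\right) + \left(\frac{51}{-111} + 518\right) \left(- \frac{523}{3} - 15\right)\right) \left(1 - - \frac{34}{9}\right) = \left(162 + \left(51 \left(- \frac{1}{111}\right) + 518\right) \left(- \frac{568}{3}\right)\right) \left(1 + \frac{34}{9}\right) = \left(162 + \left(- \frac{17}{37} + 518\right) \left(- \frac{568}{3}\right)\right) \frac{43}{9} = \left(162 + \frac{19149}{37} \left(- \frac{568}{3}\right)\right) \frac{43}{9} = \left(162 - \frac{3625544}{37}\right) \frac{43}{9} = \left(- \frac{3619550}{37}\right) \frac{43}{9} = - \frac{155640650}{333}$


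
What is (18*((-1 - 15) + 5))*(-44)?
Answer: 8712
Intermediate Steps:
(18*((-1 - 15) + 5))*(-44) = (18*(-16 + 5))*(-44) = (18*(-11))*(-44) = -198*(-44) = 8712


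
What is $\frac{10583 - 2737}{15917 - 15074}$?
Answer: $\frac{7846}{843} \approx 9.3072$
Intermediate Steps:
$\frac{10583 - 2737}{15917 - 15074} = \frac{7846}{843}$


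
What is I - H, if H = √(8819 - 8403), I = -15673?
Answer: -15673 - 4*√26 ≈ -15693.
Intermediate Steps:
H = 4*√26 (H = √416 = 4*√26 ≈ 20.396)
I - H = -15673 - 4*√26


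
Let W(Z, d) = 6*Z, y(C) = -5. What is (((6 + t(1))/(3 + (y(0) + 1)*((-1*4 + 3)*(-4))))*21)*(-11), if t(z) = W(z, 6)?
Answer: 2772/13 ≈ 213.23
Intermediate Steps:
t(z) = 6*z
(((6 + t(1))/(3 + (y(0) + 1)*((-1*4 + 3)*(-4))))*21)*(-11) = (((6 + 6*1)/(3 + (-5 + 1)*((-1*4 + 3)*(-4))))*21)*(-11) = (((6 + 6)/(3 - 4*(-4 + 3)*(-4)))*21)*(-11) = ((12/(3 - (-4)*(-4)))*21)*(-11) = ((12/(3 - 4*4))*21)*(-11) = ((12/(3 - 16))*21)*(-11) = ((12/(-13))*21)*(-11) = ((12*(-1/13))*21)*(-11) = -12/13*21*(-11) = -252/13*(-11) = 2772/13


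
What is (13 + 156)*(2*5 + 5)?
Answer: 2535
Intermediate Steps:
(13 + 156)*(2*5 + 5) = 169*(10 + 5) = 169*15 = 2535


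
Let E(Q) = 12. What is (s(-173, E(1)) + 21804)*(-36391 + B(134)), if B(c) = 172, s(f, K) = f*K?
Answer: -714528432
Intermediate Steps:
s(f, K) = K*f
(s(-173, E(1)) + 21804)*(-36391 + B(134)) = (12*(-173) + 21804)*(-36391 + 172) = (-2076 + 21804)*(-36219) = 19728*(-36219) = -714528432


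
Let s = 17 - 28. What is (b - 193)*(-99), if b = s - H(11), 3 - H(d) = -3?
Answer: 20790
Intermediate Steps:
H(d) = 6 (H(d) = 3 - 1*(-3) = 3 + 3 = 6)
s = -11
b = -17 (b = -11 - 1*6 = -11 - 6 = -17)
(b - 193)*(-99) = (-17 - 193)*(-99) = -210*(-99) = 20790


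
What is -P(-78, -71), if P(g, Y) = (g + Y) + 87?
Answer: 62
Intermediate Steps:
P(g, Y) = 87 + Y + g (P(g, Y) = (Y + g) + 87 = 87 + Y + g)
-P(-78, -71) = -(87 - 71 - 78) = -1*(-62) = 62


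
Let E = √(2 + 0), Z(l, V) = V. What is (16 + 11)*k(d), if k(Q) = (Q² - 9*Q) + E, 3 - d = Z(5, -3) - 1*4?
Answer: 270 + 27*√2 ≈ 308.18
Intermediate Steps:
E = √2 ≈ 1.4142
d = 10 (d = 3 - (-3 - 1*4) = 3 - (-3 - 4) = 3 - 1*(-7) = 3 + 7 = 10)
k(Q) = √2 + Q² - 9*Q (k(Q) = (Q² - 9*Q) + √2 = √2 + Q² - 9*Q)
(16 + 11)*k(d) = (16 + 11)*(√2 + 10² - 9*10) = 27*(√2 + 100 - 90) = 27*(10 + √2) = 270 + 27*√2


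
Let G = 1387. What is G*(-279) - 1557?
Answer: -388530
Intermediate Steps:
G*(-279) - 1557 = 1387*(-279) - 1557 = -386973 - 1557 = -388530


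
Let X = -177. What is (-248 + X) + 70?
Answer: -355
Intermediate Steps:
(-248 + X) + 70 = (-248 - 177) + 70 = -425 + 70 = -355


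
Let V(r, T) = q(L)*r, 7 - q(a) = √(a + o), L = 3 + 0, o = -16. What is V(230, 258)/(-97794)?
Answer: -805/48897 + 115*I*√13/48897 ≈ -0.016463 + 0.0084798*I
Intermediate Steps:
L = 3
q(a) = 7 - √(-16 + a) (q(a) = 7 - √(a - 16) = 7 - √(-16 + a))
V(r, T) = r*(7 - I*√13) (V(r, T) = (7 - √(-16 + 3))*r = (7 - √(-13))*r = (7 - I*√13)*r = r*(7 - I*√13))
V(230, 258)/(-97794) = (230*(7 - I*√13))/(-97794) = (1610 - 230*I*√13)*(-1/97794) = -805/48897 + 115*I*√13/48897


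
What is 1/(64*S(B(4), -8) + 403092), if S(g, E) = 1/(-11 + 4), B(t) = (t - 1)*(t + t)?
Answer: 7/2821580 ≈ 2.4809e-6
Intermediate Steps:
B(t) = 2*t*(-1 + t) (B(t) = (-1 + t)*(2*t) = 2*t*(-1 + t))
S(g, E) = -⅐ (S(g, E) = 1/(-7) = -⅐)
1/(64*S(B(4), -8) + 403092) = 1/(64*(-⅐) + 403092) = 1/(-64/7 + 403092) = 1/(2821580/7) = 7/2821580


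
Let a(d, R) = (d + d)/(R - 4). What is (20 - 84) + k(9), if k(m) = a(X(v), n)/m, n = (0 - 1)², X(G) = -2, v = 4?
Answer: -1724/27 ≈ -63.852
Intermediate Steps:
n = 1 (n = (-1)² = 1)
a(d, R) = 2*d/(-4 + R) (a(d, R) = (2*d)/(-4 + R) = 2*d/(-4 + R))
k(m) = 4/(3*m) (k(m) = (2*(-2)/(-4 + 1))/m = (2*(-2)/(-3))/m = (2*(-2)*(-⅓))/m = 4/(3*m))
(20 - 84) + k(9) = (20 - 84) + (4/3)/9 = -64 + (4/3)*(⅑) = -64 + 4/27 = -1724/27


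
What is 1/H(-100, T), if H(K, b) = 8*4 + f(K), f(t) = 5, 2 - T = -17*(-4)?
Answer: 1/37 ≈ 0.027027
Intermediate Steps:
T = -66 (T = 2 - (-17)*(-4) = 2 - 1*68 = 2 - 68 = -66)
H(K, b) = 37 (H(K, b) = 8*4 + 5 = 32 + 5 = 37)
1/H(-100, T) = 1/37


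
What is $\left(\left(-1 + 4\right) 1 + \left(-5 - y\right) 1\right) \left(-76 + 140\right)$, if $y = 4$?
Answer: $-384$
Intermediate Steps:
$\left(\left(-1 + 4\right) 1 + \left(-5 - y\right) 1\right) \left(-76 + 140\right) = \left(\left(-1 + 4\right) 1 + \left(-5 - 4\right) 1\right) \left(-76 + 140\right) = \left(3 \cdot 1 + \left(-5 - 4\right) 1\right) 64 = \left(3 - 9\right) 64 = \left(-6\right) 64 = -384$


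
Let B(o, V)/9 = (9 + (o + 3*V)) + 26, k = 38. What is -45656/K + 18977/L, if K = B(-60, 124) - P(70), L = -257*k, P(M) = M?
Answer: -503813277/29815598 ≈ -16.898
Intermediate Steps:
L = -9766 (L = -257*38 = -9766)
B(o, V) = 315 + 9*o + 27*V (B(o, V) = 9*((9 + (o + 3*V)) + 26) = 9*((9 + o + 3*V) + 26) = 9*(35 + o + 3*V) = 315 + 9*o + 27*V)
K = 3053 (K = (315 + 9*(-60) + 27*124) - 1*70 = (315 - 540 + 3348) - 70 = 3123 - 70 = 3053)
-45656/K + 18977/L = -45656/3053 + 18977/(-9766) = -45656*1/3053 + 18977*(-1/9766) = -45656/3053 - 18977/9766 = -503813277/29815598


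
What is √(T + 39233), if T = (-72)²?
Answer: √44417 ≈ 210.75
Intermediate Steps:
T = 5184
√(T + 39233) = √(5184 + 39233) = √44417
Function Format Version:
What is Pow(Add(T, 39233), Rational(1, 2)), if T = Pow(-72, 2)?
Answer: Pow(44417, Rational(1, 2)) ≈ 210.75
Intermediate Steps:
T = 5184
Pow(Add(T, 39233), Rational(1, 2)) = Pow(Add(5184, 39233), Rational(1, 2)) = Pow(44417, Rational(1, 2))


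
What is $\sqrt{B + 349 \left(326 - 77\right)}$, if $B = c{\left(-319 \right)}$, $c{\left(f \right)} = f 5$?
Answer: $\sqrt{85306} \approx 292.07$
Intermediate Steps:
$c{\left(f \right)} = 5 f$
$B = -1595$ ($B = 5 \left(-319\right) = -1595$)
$\sqrt{B + 349 \left(326 - 77\right)} = \sqrt{-1595 + 349 \left(326 - 77\right)} = \sqrt{-1595 + 349 \cdot 249} = \sqrt{-1595 + 86901} = \sqrt{85306}$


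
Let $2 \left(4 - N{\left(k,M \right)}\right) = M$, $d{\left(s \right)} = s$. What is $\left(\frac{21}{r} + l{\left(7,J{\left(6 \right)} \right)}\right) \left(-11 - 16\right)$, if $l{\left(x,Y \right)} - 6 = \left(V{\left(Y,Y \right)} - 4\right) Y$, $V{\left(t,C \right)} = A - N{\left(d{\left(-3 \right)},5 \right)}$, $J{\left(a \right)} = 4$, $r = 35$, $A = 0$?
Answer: $\frac{2079}{5} \approx 415.8$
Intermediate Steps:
$N{\left(k,M \right)} = 4 - \frac{M}{2}$
$V{\left(t,C \right)} = - \frac{3}{2}$ ($V{\left(t,C \right)} = 0 - \left(4 - \frac{5}{2}\right) = 0 - \frac{3}{2} = - \frac{3}{2}$)
$l{\left(x,Y \right)} = 6 - \frac{11 Y}{2}$ ($l{\left(x,Y \right)} = 6 + \left(- \frac{3}{2} - 4\right) Y = 6 - \frac{11 Y}{2}$)
$\left(\frac{21}{r} + l{\left(7,J{\left(6 \right)} \right)}\right) \left(-11 - 16\right) = \left(\frac{21}{35} + \left(6 - 22\right)\right) \left(-11 - 16\right) = \left(21 \cdot \frac{1}{35} + \left(6 - 22\right)\right) \left(-27\right) = \left(\frac{3}{5} - 16\right) \left(-27\right) = \left(- \frac{77}{5}\right) \left(-27\right) = \frac{2079}{5}$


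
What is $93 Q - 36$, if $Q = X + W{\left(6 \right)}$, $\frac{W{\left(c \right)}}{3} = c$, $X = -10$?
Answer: $708$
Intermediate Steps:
$W{\left(c \right)} = 3 c$
$Q = 8$ ($Q = -10 + 3 \cdot 6 = -10 + 18 = 8$)
$93 Q - 36 = 93 \cdot 8 - 36 = 744 - 36 = 708$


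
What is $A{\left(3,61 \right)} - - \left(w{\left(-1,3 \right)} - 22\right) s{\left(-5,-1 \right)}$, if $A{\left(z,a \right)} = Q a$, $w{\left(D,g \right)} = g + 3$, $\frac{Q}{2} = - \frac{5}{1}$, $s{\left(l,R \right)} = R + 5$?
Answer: $-674$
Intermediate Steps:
$s{\left(l,R \right)} = 5 + R$
$Q = -10$ ($Q = 2 \left(- \frac{5}{1}\right) = 2 \left(\left(-5\right) 1\right) = 2 \left(-5\right) = -10$)
$w{\left(D,g \right)} = 3 + g$
$A{\left(z,a \right)} = - 10 a$
$A{\left(3,61 \right)} - - \left(w{\left(-1,3 \right)} - 22\right) s{\left(-5,-1 \right)} = \left(-10\right) 61 - - \left(\left(3 + 3\right) - 22\right) \left(5 - 1\right) = -610 - - \left(6 - 22\right) 4 = -610 - - \left(-16\right) 4 = -610 - \left(-1\right) \left(-64\right) = -610 - 64 = -674$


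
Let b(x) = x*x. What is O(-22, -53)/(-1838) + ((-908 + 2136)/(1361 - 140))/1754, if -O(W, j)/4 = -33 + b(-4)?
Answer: -35843512/984080823 ≈ -0.036423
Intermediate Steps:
b(x) = x²
O(W, j) = 68 (O(W, j) = -4*(-33 + (-4)²) = -4*(-33 + 16) = -4*(-17) = 68)
O(-22, -53)/(-1838) + ((-908 + 2136)/(1361 - 140))/1754 = 68/(-1838) + ((-908 + 2136)/(1361 - 140))/1754 = 68*(-1/1838) + (1228/1221)*(1/1754) = -34/919 + (1228*(1/1221))*(1/1754) = -34/919 + (1228/1221)*(1/1754) = -34/919 + 614/1070817 = -35843512/984080823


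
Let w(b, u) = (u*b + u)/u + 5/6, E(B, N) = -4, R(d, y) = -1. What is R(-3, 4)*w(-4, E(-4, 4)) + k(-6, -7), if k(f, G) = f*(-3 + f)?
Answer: 337/6 ≈ 56.167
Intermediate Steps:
w(b, u) = ⅚ + (u + b*u)/u (w(b, u) = (b*u + u)/u + 5*(⅙) = (u + b*u)/u + ⅚ = ⅚ + (u + b*u)/u)
R(-3, 4)*w(-4, E(-4, 4)) + k(-6, -7) = -(11/6 - 4) - 6*(-3 - 6) = -1*(-13/6) - 6*(-9) = 13/6 + 54 = 337/6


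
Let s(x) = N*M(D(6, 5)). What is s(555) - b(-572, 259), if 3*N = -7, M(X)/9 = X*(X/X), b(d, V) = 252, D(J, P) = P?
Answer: -357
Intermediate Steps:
M(X) = 9*X (M(X) = 9*(X*(X/X)) = 9*(X*1) = 9*X)
N = -7/3 (N = (1/3)*(-7) = -7/3 ≈ -2.3333)
s(x) = -105 (s(x) = -21*5 = -7/3*45 = -105)
s(555) - b(-572, 259) = -105 - 1*252 = -105 - 252 = -357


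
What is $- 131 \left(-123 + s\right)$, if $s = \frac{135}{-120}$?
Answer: $\frac{130083}{8} \approx 16260.0$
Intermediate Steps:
$s = - \frac{9}{8}$ ($s = 135 \left(- \frac{1}{120}\right) = - \frac{9}{8} \approx -1.125$)
$- 131 \left(-123 + s\right) = - 131 \left(-123 - \frac{9}{8}\right) = \left(-131\right) \left(- \frac{993}{8}\right) = \frac{130083}{8}$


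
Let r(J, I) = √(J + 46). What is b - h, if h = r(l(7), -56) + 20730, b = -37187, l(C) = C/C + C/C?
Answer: -57917 - 4*√3 ≈ -57924.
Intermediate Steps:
l(C) = 2 (l(C) = 1 + 1 = 2)
r(J, I) = √(46 + J)
h = 20730 + 4*√3 (h = √(46 + 2) + 20730 = √48 + 20730 = 4*√3 + 20730 = 20730 + 4*√3 ≈ 20737.)
b - h = -37187 - (20730 + 4*√3) = -37187 + (-20730 - 4*√3) = -57917 - 4*√3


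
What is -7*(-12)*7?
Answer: 588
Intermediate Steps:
-7*(-12)*7 = 84*7 = 588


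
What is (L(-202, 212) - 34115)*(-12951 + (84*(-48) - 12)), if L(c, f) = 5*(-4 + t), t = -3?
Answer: 580379250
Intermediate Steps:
L(c, f) = -35 (L(c, f) = 5*(-4 - 3) = 5*(-7) = -35)
(L(-202, 212) - 34115)*(-12951 + (84*(-48) - 12)) = (-35 - 34115)*(-12951 + (84*(-48) - 12)) = -34150*(-12951 + (-4032 - 12)) = -34150*(-12951 - 4044) = -34150*(-16995) = 580379250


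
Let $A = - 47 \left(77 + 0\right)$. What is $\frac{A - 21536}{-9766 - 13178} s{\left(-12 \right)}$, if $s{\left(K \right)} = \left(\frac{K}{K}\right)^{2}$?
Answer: $\frac{8385}{7648} \approx 1.0964$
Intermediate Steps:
$A = -3619$ ($A = \left(-47\right) 77 = -3619$)
$s{\left(K \right)} = 1$ ($s{\left(K \right)} = 1^{2} = 1$)
$\frac{A - 21536}{-9766 - 13178} s{\left(-12 \right)} = \frac{-3619 - 21536}{-9766 - 13178} \cdot 1 = - \frac{25155}{-22944} \cdot 1 = \left(-25155\right) \left(- \frac{1}{22944}\right) 1 = \frac{8385}{7648} \cdot 1 = \frac{8385}{7648}$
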